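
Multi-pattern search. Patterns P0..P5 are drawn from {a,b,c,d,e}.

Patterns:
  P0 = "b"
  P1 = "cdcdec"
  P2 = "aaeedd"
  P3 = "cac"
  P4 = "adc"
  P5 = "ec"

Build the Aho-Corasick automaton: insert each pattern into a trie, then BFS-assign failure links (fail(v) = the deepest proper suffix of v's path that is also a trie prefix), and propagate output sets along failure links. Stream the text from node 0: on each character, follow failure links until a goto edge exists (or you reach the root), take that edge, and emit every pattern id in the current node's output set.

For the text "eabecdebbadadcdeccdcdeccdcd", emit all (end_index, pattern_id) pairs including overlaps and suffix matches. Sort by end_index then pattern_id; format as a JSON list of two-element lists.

Build automaton:
Trie nodes:
  n0 'ε': a→8 b→1 c→2 e→18
  n1 'b': ·  ←P0
  n2 'c': a→14 d→3
  n3 'cd': c→4
  n4 'cdc': d→5
  n5 'cdcd': e→6
  n6 'cdcde': c→7
  n7 'cdcdec': ·  ←P1
  n8 'a': a→9 d→16
  n9 'aa': e→10
  n10 'aae': e→11
  n11 'aaee': d→12
  n12 'aaeed': d→13
  n13 'aaeedd': ·  ←P2
  n14 'ca': c→15
  n15 'cac': ·  ←P3
  n16 'ad': c→17
  n17 'adc': ·  ←P4
  n18 'e': c→19
  n19 'ec': ·  ←P5

Failure links (BFS by depth):
  fail(1) 'b': from fail(0)=0 chase 'b': 0 ⇒ 0;  out={0}∪out(0)={0}
  fail(2) 'c': from fail(0)=0 chase 'c': 0 ⇒ 0;  out=∅∪out(0)=∅
  fail(8) 'a': from fail(0)=0 chase 'a': 0 ⇒ 0;  out=∅∪out(0)=∅
  fail(18) 'e': from fail(0)=0 chase 'e': 0 ⇒ 0;  out=∅∪out(0)=∅
  fail(3) 'cd': from fail(2)=0 chase 'd': 0 ⇒ 0;  out=∅∪out(0)=∅
  fail(9) 'aa': from fail(8)=0 chase 'a': 0 ⇒ 8;  out=∅∪out(8)=∅
  fail(14) 'ca': from fail(2)=0 chase 'a': 0 ⇒ 8;  out=∅∪out(8)=∅
  fail(16) 'ad': from fail(8)=0 chase 'd': 0 ⇒ 0;  out=∅∪out(0)=∅
  fail(19) 'ec': from fail(18)=0 chase 'c': 0 ⇒ 2;  out={5}∪out(2)={5}
  fail(4) 'cdc': from fail(3)=0 chase 'c': 0 ⇒ 2;  out=∅∪out(2)=∅
  fail(10) 'aae': from fail(9)=8 chase 'e': 8→0 ⇒ 18;  out=∅∪out(18)=∅
  fail(15) 'cac': from fail(14)=8 chase 'c': 8→0 ⇒ 2;  out={3}∪out(2)={3}
  fail(17) 'adc': from fail(16)=0 chase 'c': 0 ⇒ 2;  out={4}∪out(2)={4}
  fail(5) 'cdcd': from fail(4)=2 chase 'd': 2 ⇒ 3;  out=∅∪out(3)=∅
  fail(11) 'aaee': from fail(10)=18 chase 'e': 18→0 ⇒ 18;  out=∅∪out(18)=∅
  fail(6) 'cdcde': from fail(5)=3 chase 'e': 3→0 ⇒ 18;  out=∅∪out(18)=∅
  fail(12) 'aaeed': from fail(11)=18 chase 'd': 18→0 ⇒ 0;  out=∅∪out(0)=∅
  fail(7) 'cdcdec': from fail(6)=18 chase 'c': 18 ⇒ 19;  out={1}∪out(19)={1,5}
  fail(13) 'aaeedd': from fail(12)=0 chase 'd': 0 ⇒ 0;  out={2}∪out(0)={2}

Run:
pos 0 'e': at 18
pos 1 'a': at 8 (fail-walked)
pos 2 'b': at 1 (fail-walked)  → match P0@[2:2]
pos 3 'e': at 18 (fail-walked)
pos 4 'c': at 19  → match P5@[3:4]
pos 5 'd': at 3 (fail-walked)
pos 6 'e': at 18 (fail-walked)
pos 7 'b': at 1 (fail-walked)  → match P0@[7:7]
pos 8 'b': at 1 (fail-walked)  → match P0@[8:8]
pos 9 'a': at 8 (fail-walked)
pos 10 'd': at 16
pos 11 'a': at 8 (fail-walked)
pos 12 'd': at 16
pos 13 'c': at 17  → match P4@[11:13]
pos 14 'd': at 3 (fail-walked)
pos 15 'e': at 18 (fail-walked)
pos 16 'c': at 19  → match P5@[15:16]
pos 17 'c': at 2 (fail-walked)
pos 18 'd': at 3
pos 19 'c': at 4
pos 20 'd': at 5
pos 21 'e': at 6
pos 22 'c': at 7  → match P1@[17:22],P5@[21:22]
pos 23 'c': at 2 (fail-walked)
pos 24 'd': at 3
pos 25 'c': at 4
pos 26 'd': at 5

Result: [[2,0],[4,5],[7,0],[8,0],[13,4],[16,5],[22,1],[22,5]]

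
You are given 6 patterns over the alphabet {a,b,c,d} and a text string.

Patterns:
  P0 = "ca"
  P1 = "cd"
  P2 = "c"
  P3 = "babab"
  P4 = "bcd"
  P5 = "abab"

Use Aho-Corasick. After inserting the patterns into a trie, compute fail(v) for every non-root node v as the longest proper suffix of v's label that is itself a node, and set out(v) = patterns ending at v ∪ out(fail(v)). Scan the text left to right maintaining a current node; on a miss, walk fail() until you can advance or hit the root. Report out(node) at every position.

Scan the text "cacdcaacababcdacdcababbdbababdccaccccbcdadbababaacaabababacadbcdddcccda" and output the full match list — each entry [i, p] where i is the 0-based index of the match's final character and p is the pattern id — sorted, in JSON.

Construct AC machine:
Trie (insert patterns):
  n0 'ε': a→11 b→4 c→1
  n1 'c': a→2 d→3  [P2 ends]
  n2 'ca': ·  [P0 ends]
  n3 'cd': ·  [P1 ends]
  n4 'b': a→5 c→9
  n5 'ba': b→6
  n6 'bab': a→7
  n7 'baba': b→8
  n8 'babab': ·  [P3 ends]
  n9 'bc': d→10
  n10 'bcd': ·  [P4 ends]
  n11 'a': b→12
  n12 'ab': a→13
  n13 'aba': b→14
  n14 'abab': ·  [P5 ends]

Failure links (BFS by depth):
  n1('c'): parent n0 fail=0; on 'c' 0 → fail=0;  out {2}∪∅={2}
  n4('b'): parent n0 fail=0; on 'b' 0 → fail=0;  out ∅∪∅=∅
  n11('a'): parent n0 fail=0; on 'a' 0 → fail=0;  out ∅∪∅=∅
  n2('ca'): parent n1 fail=0; on 'a' 0 → fail=11;  out {0}∪∅={0}
  n3('cd'): parent n1 fail=0; on 'd' 0 → fail=0;  out {1}∪∅={1}
  n5('ba'): parent n4 fail=0; on 'a' 0 → fail=11;  out ∅∪∅=∅
  n9('bc'): parent n4 fail=0; on 'c' 0 → fail=1;  out ∅∪{2}={2}
  n12('ab'): parent n11 fail=0; on 'b' 0 → fail=4;  out ∅∪∅=∅
  n6('bab'): parent n5 fail=11; on 'b' 11 → fail=12;  out ∅∪∅=∅
  n10('bcd'): parent n9 fail=1; on 'd' 1 → fail=3;  out {4}∪{1}={1,4}
  n13('aba'): parent n12 fail=4; on 'a' 4 → fail=5;  out ∅∪∅=∅
  n7('baba'): parent n6 fail=12; on 'a' 12 → fail=13;  out ∅∪∅=∅
  n14('abab'): parent n13 fail=5; on 'b' 5 → fail=6;  out {5}∪∅={5}
  n8('babab'): parent n7 fail=13; on 'b' 13 → fail=14;  out {3}∪{5}={3,5}

Text stream:
i=0 'c': node 0→1  ** P2@[0:0]
i=1 'a': node 1→2  ** P0@[0:1]
i=2 'c': node 2→1 (via fail)  ** P2@[2:2]
i=3 'd': node 1→3  ** P1@[2:3]
i=4 'c': node 3→1 (via fail)  ** P2@[4:4]
i=5 'a': node 1→2  ** P0@[4:5]
i=6 'a': node 2→11 (via fail)
i=7 'c': node 11→1 (via fail)  ** P2@[7:7]
i=8 'a': node 1→2  ** P0@[7:8]
i=9 'b': node 2→12 (via fail)
i=10 'a': node 12→13
i=11 'b': node 13→14  ** P5@[8:11]
i=12 'c': node 14→9 (via fail)  ** P2@[12:12]
i=13 'd': node 9→10  ** P1@[12:13],P4@[11:13]
i=14 'a': node 10→11 (via fail)
i=15 'c': node 11→1 (via fail)  ** P2@[15:15]
i=16 'd': node 1→3  ** P1@[15:16]
i=17 'c': node 3→1 (via fail)  ** P2@[17:17]
i=18 'a': node 1→2  ** P0@[17:18]
i=19 'b': node 2→12 (via fail)
i=20 'a': node 12→13
i=21 'b': node 13→14  ** P5@[18:21]
i=22 'b': node 14→4 (via fail)
i=23 'd': node 4→0 (via fail)
i=24 'b': node 0→4
i=25 'a': node 4→5
i=26 'b': node 5→6
i=27 'a': node 6→7
i=28 'b': node 7→8  ** P3@[24:28],P5@[25:28]
i=29 'd': node 8→0 (via fail)
i=30 'c': node 0→1  ** P2@[30:30]
i=31 'c': node 1→1 (via fail)  ** P2@[31:31]
i=32 'a': node 1→2  ** P0@[31:32]
i=33 'c': node 2→1 (via fail)  ** P2@[33:33]
i=34 'c': node 1→1 (via fail)  ** P2@[34:34]
i=35 'c': node 1→1 (via fail)  ** P2@[35:35]
i=36 'c': node 1→1 (via fail)  ** P2@[36:36]
i=37 'b': node 1→4 (via fail)
i=38 'c': node 4→9  ** P2@[38:38]
i=39 'd': node 9→10  ** P1@[38:39],P4@[37:39]
i=40 'a': node 10→11 (via fail)
i=41 'd': node 11→0 (via fail)
i=42 'b': node 0→4
i=43 'a': node 4→5
i=44 'b': node 5→6
i=45 'a': node 6→7
i=46 'b': node 7→8  ** P3@[42:46],P5@[43:46]
i=47 'a': node 8→7 (via fail)
i=48 'a': node 7→11 (via fail)
i=49 'c': node 11→1 (via fail)  ** P2@[49:49]
i=50 'a': node 1→2  ** P0@[49:50]
i=51 'a': node 2→11 (via fail)
i=52 'b': node 11→12
i=53 'a': node 12→13
i=54 'b': node 13→14  ** P5@[51:54]
i=55 'a': node 14→7 (via fail)
i=56 'b': node 7→8  ** P3@[52:56],P5@[53:56]
i=57 'a': node 8→7 (via fail)
i=58 'c': node 7→1 (via fail)  ** P2@[58:58]
i=59 'a': node 1→2  ** P0@[58:59]
i=60 'd': node 2→0 (via fail)
i=61 'b': node 0→4
i=62 'c': node 4→9  ** P2@[62:62]
i=63 'd': node 9→10  ** P1@[62:63],P4@[61:63]
i=64 'd': node 10→0 (via fail)
i=65 'd': node 0→0
i=66 'c': node 0→1  ** P2@[66:66]
i=67 'c': node 1→1 (via fail)  ** P2@[67:67]
i=68 'c': node 1→1 (via fail)  ** P2@[68:68]
i=69 'd': node 1→3  ** P1@[68:69]
i=70 'a': node 3→11 (via fail)

Matches: [[0,2],[1,0],[2,2],[3,1],[4,2],[5,0],[7,2],[8,0],[11,5],[12,2],[13,1],[13,4],[15,2],[16,1],[17,2],[18,0],[21,5],[28,3],[28,5],[30,2],[31,2],[32,0],[33,2],[34,2],[35,2],[36,2],[38,2],[39,1],[39,4],[46,3],[46,5],[49,2],[50,0],[54,5],[56,3],[56,5],[58,2],[59,0],[62,2],[63,1],[63,4],[66,2],[67,2],[68,2],[69,1]]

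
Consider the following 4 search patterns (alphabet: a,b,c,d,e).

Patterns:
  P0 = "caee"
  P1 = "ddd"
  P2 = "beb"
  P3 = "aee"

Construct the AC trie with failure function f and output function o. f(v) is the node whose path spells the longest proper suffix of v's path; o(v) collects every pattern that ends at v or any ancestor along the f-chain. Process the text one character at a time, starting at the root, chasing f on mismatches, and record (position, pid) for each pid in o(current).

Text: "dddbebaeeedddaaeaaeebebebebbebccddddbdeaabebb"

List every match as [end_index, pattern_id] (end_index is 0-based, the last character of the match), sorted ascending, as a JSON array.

Build:
Trie (insert patterns):
  0='ε' goto a→11 b→8 c→1 d→5
  1='c' goto a→2
  2='ca' goto e→3
  3='cae' goto e→4
  4='caee' goto ·  ←P0
  5='d' goto d→6
  6='dd' goto d→7
  7='ddd' goto ·  ←P1
  8='b' goto e→9
  9='be' goto b→10
  10='beb' goto ·  ←P2
  11='a' goto e→12
  12='ae' goto e→13
  13='aee' goto ·  ←P3

Failure links (BFS by depth):
  n1('c'): parent n0 fail=0; on 'c' 0 → fail=0;  out ∅∪∅=∅
  n5('d'): parent n0 fail=0; on 'd' 0 → fail=0;  out ∅∪∅=∅
  n8('b'): parent n0 fail=0; on 'b' 0 → fail=0;  out ∅∪∅=∅
  n11('a'): parent n0 fail=0; on 'a' 0 → fail=0;  out ∅∪∅=∅
  n2('ca'): parent n1 fail=0; on 'a' 0 → fail=11;  out ∅∪∅=∅
  n6('dd'): parent n5 fail=0; on 'd' 0 → fail=5;  out ∅∪∅=∅
  n9('be'): parent n8 fail=0; on 'e' 0 → fail=0;  out ∅∪∅=∅
  n12('ae'): parent n11 fail=0; on 'e' 0 → fail=0;  out ∅∪∅=∅
  n3('cae'): parent n2 fail=11; on 'e' 11 → fail=12;  out ∅∪∅=∅
  n7('ddd'): parent n6 fail=5; on 'd' 5 → fail=6;  out {1}∪∅={1}
  n10('beb'): parent n9 fail=0; on 'b' 0 → fail=8;  out {2}∪∅={2}
  n13('aee'): parent n12 fail=0; on 'e' 0 → fail=0;  out {3}∪∅={3}
  n4('caee'): parent n3 fail=12; on 'e' 12 → fail=13;  out {0}∪{3}={0,3}

Scan:
i=0 'd': node 0→5
i=1 'd': node 5→6
i=2 'd': node 6→7  emit P1@[0:2]
i=3 'b': node 7→8 (fail-walked)
i=4 'e': node 8→9
i=5 'b': node 9→10  emit P2@[3:5]
i=6 'a': node 10→11 (fail-walked)
i=7 'e': node 11→12
i=8 'e': node 12→13  emit P3@[6:8]
i=9 'e': node 13→0 (fail-walked)
i=10 'd': node 0→5
i=11 'd': node 5→6
i=12 'd': node 6→7  emit P1@[10:12]
i=13 'a': node 7→11 (fail-walked)
i=14 'a': node 11→11 (fail-walked)
i=15 'e': node 11→12
i=16 'a': node 12→11 (fail-walked)
i=17 'a': node 11→11 (fail-walked)
i=18 'e': node 11→12
i=19 'e': node 12→13  emit P3@[17:19]
i=20 'b': node 13→8 (fail-walked)
i=21 'e': node 8→9
i=22 'b': node 9→10  emit P2@[20:22]
i=23 'e': node 10→9 (fail-walked)
i=24 'b': node 9→10  emit P2@[22:24]
i=25 'e': node 10→9 (fail-walked)
i=26 'b': node 9→10  emit P2@[24:26]
i=27 'b': node 10→8 (fail-walked)
i=28 'e': node 8→9
i=29 'b': node 9→10  emit P2@[27:29]
i=30 'c': node 10→1 (fail-walked)
i=31 'c': node 1→1 (fail-walked)
i=32 'd': node 1→5 (fail-walked)
i=33 'd': node 5→6
i=34 'd': node 6→7  emit P1@[32:34]
i=35 'd': node 7→7 (fail-walked)  emit P1@[33:35]
i=36 'b': node 7→8 (fail-walked)
i=37 'd': node 8→5 (fail-walked)
i=38 'e': node 5→0 (fail-walked)
i=39 'a': node 0→11
i=40 'a': node 11→11 (fail-walked)
i=41 'b': node 11→8 (fail-walked)
i=42 'e': node 8→9
i=43 'b': node 9→10  emit P2@[41:43]
i=44 'b': node 10→8 (fail-walked)

All matches (sorted): [[2,1],[5,2],[8,3],[12,1],[19,3],[22,2],[24,2],[26,2],[29,2],[34,1],[35,1],[43,2]]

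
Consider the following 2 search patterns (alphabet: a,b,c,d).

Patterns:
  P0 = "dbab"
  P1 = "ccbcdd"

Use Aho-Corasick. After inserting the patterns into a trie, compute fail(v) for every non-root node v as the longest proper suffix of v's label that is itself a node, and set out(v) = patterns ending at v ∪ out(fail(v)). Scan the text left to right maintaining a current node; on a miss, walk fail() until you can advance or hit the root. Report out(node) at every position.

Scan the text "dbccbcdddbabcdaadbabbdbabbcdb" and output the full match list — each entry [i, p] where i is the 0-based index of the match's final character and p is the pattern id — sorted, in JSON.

Build:
Trie (insert patterns):
  n0 'ε': c→5 d→1
  n1 'd': b→2
  n2 'db': a→3
  n3 'dba': b→4
  n4 'dbab': ·  ←P0
  n5 'c': c→6
  n6 'cc': b→7
  n7 'ccb': c→8
  n8 'ccbc': d→9
  n9 'ccbcd': d→10
  n10 'ccbcdd': ·  ←P1

Failure links (BFS by depth):
  n1('d'): parent n0 fail=0; on 'd' 0 → fail=0;  out ∅∪∅=∅
  n5('c'): parent n0 fail=0; on 'c' 0 → fail=0;  out ∅∪∅=∅
  n2('db'): parent n1 fail=0; on 'b' 0 → fail=0;  out ∅∪∅=∅
  n6('cc'): parent n5 fail=0; on 'c' 0 → fail=5;  out ∅∪∅=∅
  n3('dba'): parent n2 fail=0; on 'a' 0 → fail=0;  out ∅∪∅=∅
  n7('ccb'): parent n6 fail=5; on 'b' 5→0 → fail=0;  out ∅∪∅=∅
  n4('dbab'): parent n3 fail=0; on 'b' 0 → fail=0;  out {0}∪∅={0}
  n8('ccbc'): parent n7 fail=0; on 'c' 0 → fail=5;  out ∅∪∅=∅
  n9('ccbcd'): parent n8 fail=5; on 'd' 5→0 → fail=1;  out ∅∪∅=∅
  n10('ccbcdd'): parent n9 fail=1; on 'd' 1→0 → fail=1;  out {1}∪∅={1}

Text stream:
pos 0 'd': at 1
pos 1 'b': at 2
pos 2 'c': at 5 (fail-walked)
pos 3 'c': at 6
pos 4 'b': at 7
pos 5 'c': at 8
pos 6 'd': at 9
pos 7 'd': at 10  → match P1@[2:7]
pos 8 'd': at 1 (fail-walked)
pos 9 'b': at 2
pos 10 'a': at 3
pos 11 'b': at 4  → match P0@[8:11]
pos 12 'c': at 5 (fail-walked)
pos 13 'd': at 1 (fail-walked)
pos 14 'a': at 0 (fail-walked)
pos 15 'a': at 0
pos 16 'd': at 1
pos 17 'b': at 2
pos 18 'a': at 3
pos 19 'b': at 4  → match P0@[16:19]
pos 20 'b': at 0 (fail-walked)
pos 21 'd': at 1
pos 22 'b': at 2
pos 23 'a': at 3
pos 24 'b': at 4  → match P0@[21:24]
pos 25 'b': at 0 (fail-walked)
pos 26 'c': at 5
pos 27 'd': at 1 (fail-walked)
pos 28 'b': at 2

Result: [[7,1],[11,0],[19,0],[24,0]]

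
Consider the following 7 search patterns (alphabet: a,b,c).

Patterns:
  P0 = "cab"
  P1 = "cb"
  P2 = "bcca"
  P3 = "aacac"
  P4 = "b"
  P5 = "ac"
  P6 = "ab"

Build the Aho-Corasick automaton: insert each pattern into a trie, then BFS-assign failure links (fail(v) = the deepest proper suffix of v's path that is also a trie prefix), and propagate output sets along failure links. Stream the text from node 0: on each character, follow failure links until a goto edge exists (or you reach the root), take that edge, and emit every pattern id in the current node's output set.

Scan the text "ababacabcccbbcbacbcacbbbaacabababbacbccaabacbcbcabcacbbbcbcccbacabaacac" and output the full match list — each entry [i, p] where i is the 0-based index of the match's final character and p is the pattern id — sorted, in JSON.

Build automaton:
Trie nodes:
  n0 'ε': a→9 b→5 c→1
  n1 'c': a→2 b→4
  n2 'ca': b→3
  n3 'cab': ·  ←P0
  n4 'cb': ·  ←P1
  n5 'b': c→6  ←P4
  n6 'bc': c→7
  n7 'bcc': a→8
  n8 'bcca': ·  ←P2
  n9 'a': a→10 b→15 c→14
  n10 'aa': c→11
  n11 'aac': a→12
  n12 'aaca': c→13
  n13 'aacac': ·  ←P3
  n14 'ac': ·  ←P5
  n15 'ab': ·  ←P6

BFS fail/out derivation:
  n1('c'): parent n0 fail=0; on 'c' 0 → fail=0;  out ∅∪∅=∅
  n5('b'): parent n0 fail=0; on 'b' 0 → fail=0;  out {4}∪∅={4}
  n9('a'): parent n0 fail=0; on 'a' 0 → fail=0;  out ∅∪∅=∅
  n2('ca'): parent n1 fail=0; on 'a' 0 → fail=9;  out ∅∪∅=∅
  n4('cb'): parent n1 fail=0; on 'b' 0 → fail=5;  out {1}∪{4}={1,4}
  n6('bc'): parent n5 fail=0; on 'c' 0 → fail=1;  out ∅∪∅=∅
  n10('aa'): parent n9 fail=0; on 'a' 0 → fail=9;  out ∅∪∅=∅
  n14('ac'): parent n9 fail=0; on 'c' 0 → fail=1;  out {5}∪∅={5}
  n15('ab'): parent n9 fail=0; on 'b' 0 → fail=5;  out {6}∪{4}={4,6}
  n3('cab'): parent n2 fail=9; on 'b' 9 → fail=15;  out {0}∪{4,6}={0,4,6}
  n7('bcc'): parent n6 fail=1; on 'c' 1→0 → fail=1;  out ∅∪∅=∅
  n11('aac'): parent n10 fail=9; on 'c' 9 → fail=14;  out ∅∪{5}={5}
  n8('bcca'): parent n7 fail=1; on 'a' 1 → fail=2;  out {2}∪∅={2}
  n12('aaca'): parent n11 fail=14; on 'a' 14→1 → fail=2;  out ∅∪∅=∅
  n13('aacac'): parent n12 fail=2; on 'c' 2→9 → fail=14;  out {3}∪{5}={3,5}

Scan:
pos 0 'a': at 9
pos 1 'b': at 15  emit P4@[1:1],P6@[0:1]
pos 2 'a': at 9 (via fail)
pos 3 'b': at 15  emit P4@[3:3],P6@[2:3]
pos 4 'a': at 9 (via fail)
pos 5 'c': at 14  emit P5@[4:5]
pos 6 'a': at 2 (via fail)
pos 7 'b': at 3  emit P0@[5:7],P4@[7:7],P6@[6:7]
pos 8 'c': at 6 (via fail)
pos 9 'c': at 7
pos 10 'c': at 1 (via fail)
pos 11 'b': at 4  emit P1@[10:11],P4@[11:11]
pos 12 'b': at 5 (via fail)  emit P4@[12:12]
pos 13 'c': at 6
pos 14 'b': at 4 (via fail)  emit P1@[13:14],P4@[14:14]
pos 15 'a': at 9 (via fail)
pos 16 'c': at 14  emit P5@[15:16]
pos 17 'b': at 4 (via fail)  emit P1@[16:17],P4@[17:17]
pos 18 'c': at 6 (via fail)
pos 19 'a': at 2 (via fail)
pos 20 'c': at 14 (via fail)  emit P5@[19:20]
pos 21 'b': at 4 (via fail)  emit P1@[20:21],P4@[21:21]
pos 22 'b': at 5 (via fail)  emit P4@[22:22]
pos 23 'b': at 5 (via fail)  emit P4@[23:23]
pos 24 'a': at 9 (via fail)
pos 25 'a': at 10
pos 26 'c': at 11  emit P5@[25:26]
pos 27 'a': at 12
pos 28 'b': at 3 (via fail)  emit P0@[26:28],P4@[28:28],P6@[27:28]
pos 29 'a': at 9 (via fail)
pos 30 'b': at 15  emit P4@[30:30],P6@[29:30]
pos 31 'a': at 9 (via fail)
pos 32 'b': at 15  emit P4@[32:32],P6@[31:32]
pos 33 'b': at 5 (via fail)  emit P4@[33:33]
pos 34 'a': at 9 (via fail)
pos 35 'c': at 14  emit P5@[34:35]
pos 36 'b': at 4 (via fail)  emit P1@[35:36],P4@[36:36]
pos 37 'c': at 6 (via fail)
pos 38 'c': at 7
pos 39 'a': at 8  emit P2@[36:39]
pos 40 'a': at 10 (via fail)
pos 41 'b': at 15 (via fail)  emit P4@[41:41],P6@[40:41]
pos 42 'a': at 9 (via fail)
pos 43 'c': at 14  emit P5@[42:43]
pos 44 'b': at 4 (via fail)  emit P1@[43:44],P4@[44:44]
pos 45 'c': at 6 (via fail)
pos 46 'b': at 4 (via fail)  emit P1@[45:46],P4@[46:46]
pos 47 'c': at 6 (via fail)
pos 48 'a': at 2 (via fail)
pos 49 'b': at 3  emit P0@[47:49],P4@[49:49],P6@[48:49]
pos 50 'c': at 6 (via fail)
pos 51 'a': at 2 (via fail)
pos 52 'c': at 14 (via fail)  emit P5@[51:52]
pos 53 'b': at 4 (via fail)  emit P1@[52:53],P4@[53:53]
pos 54 'b': at 5 (via fail)  emit P4@[54:54]
pos 55 'b': at 5 (via fail)  emit P4@[55:55]
pos 56 'c': at 6
pos 57 'b': at 4 (via fail)  emit P1@[56:57],P4@[57:57]
pos 58 'c': at 6 (via fail)
pos 59 'c': at 7
pos 60 'c': at 1 (via fail)
pos 61 'b': at 4  emit P1@[60:61],P4@[61:61]
pos 62 'a': at 9 (via fail)
pos 63 'c': at 14  emit P5@[62:63]
pos 64 'a': at 2 (via fail)
pos 65 'b': at 3  emit P0@[63:65],P4@[65:65],P6@[64:65]
pos 66 'a': at 9 (via fail)
pos 67 'a': at 10
pos 68 'c': at 11  emit P5@[67:68]
pos 69 'a': at 12
pos 70 'c': at 13  emit P3@[66:70],P5@[69:70]

Matches: [[1,4],[1,6],[3,4],[3,6],[5,5],[7,0],[7,4],[7,6],[11,1],[11,4],[12,4],[14,1],[14,4],[16,5],[17,1],[17,4],[20,5],[21,1],[21,4],[22,4],[23,4],[26,5],[28,0],[28,4],[28,6],[30,4],[30,6],[32,4],[32,6],[33,4],[35,5],[36,1],[36,4],[39,2],[41,4],[41,6],[43,5],[44,1],[44,4],[46,1],[46,4],[49,0],[49,4],[49,6],[52,5],[53,1],[53,4],[54,4],[55,4],[57,1],[57,4],[61,1],[61,4],[63,5],[65,0],[65,4],[65,6],[68,5],[70,3],[70,5]]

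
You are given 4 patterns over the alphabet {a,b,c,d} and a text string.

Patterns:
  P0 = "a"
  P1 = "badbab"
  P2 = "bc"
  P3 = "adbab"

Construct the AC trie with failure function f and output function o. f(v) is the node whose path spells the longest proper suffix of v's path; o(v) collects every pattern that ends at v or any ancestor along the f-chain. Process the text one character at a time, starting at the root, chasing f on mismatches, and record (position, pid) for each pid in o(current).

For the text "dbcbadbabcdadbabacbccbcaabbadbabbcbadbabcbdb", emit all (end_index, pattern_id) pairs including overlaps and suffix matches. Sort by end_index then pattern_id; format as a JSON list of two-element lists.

Build:
Trie nodes:
  n0 'ε': a→1 b→2
  n1 'a': d→9  ←P0
  n2 'b': a→3 c→8
  n3 'ba': d→4
  n4 'bad': b→5
  n5 'badb': a→6
  n6 'badba': b→7
  n7 'badbab': ·  ←P1
  n8 'bc': ·  ←P2
  n9 'ad': b→10
  n10 'adb': a→11
  n11 'adba': b→12
  n12 'adbab': ·  ←P3

BFS fail/out derivation:
  n1('a'): parent n0 fail=0; on 'a' 0 → fail=0;  out {0}∪∅={0}
  n2('b'): parent n0 fail=0; on 'b' 0 → fail=0;  out ∅∪∅=∅
  n3('ba'): parent n2 fail=0; on 'a' 0 → fail=1;  out ∅∪{0}={0}
  n8('bc'): parent n2 fail=0; on 'c' 0 → fail=0;  out {2}∪∅={2}
  n9('ad'): parent n1 fail=0; on 'd' 0 → fail=0;  out ∅∪∅=∅
  n4('bad'): parent n3 fail=1; on 'd' 1 → fail=9;  out ∅∪∅=∅
  n10('adb'): parent n9 fail=0; on 'b' 0 → fail=2;  out ∅∪∅=∅
  n5('badb'): parent n4 fail=9; on 'b' 9 → fail=10;  out ∅∪∅=∅
  n11('adba'): parent n10 fail=2; on 'a' 2 → fail=3;  out ∅∪{0}={0}
  n6('badba'): parent n5 fail=10; on 'a' 10 → fail=11;  out ∅∪{0}={0}
  n12('adbab'): parent n11 fail=3; on 'b' 3→1→0 → fail=2;  out {3}∪∅={3}
  n7('badbab'): parent n6 fail=11; on 'b' 11 → fail=12;  out {1}∪{3}={1,3}

Text stream:
pos 0 'd': at 0
pos 1 'b': at 2
pos 2 'c': at 8  emit P2@[1:2]
pos 3 'b': at 2 (fail-walked)
pos 4 'a': at 3  emit P0@[4:4]
pos 5 'd': at 4
pos 6 'b': at 5
pos 7 'a': at 6  emit P0@[7:7]
pos 8 'b': at 7  emit P1@[3:8],P3@[4:8]
pos 9 'c': at 8 (fail-walked)  emit P2@[8:9]
pos 10 'd': at 0 (fail-walked)
pos 11 'a': at 1  emit P0@[11:11]
pos 12 'd': at 9
pos 13 'b': at 10
pos 14 'a': at 11  emit P0@[14:14]
pos 15 'b': at 12  emit P3@[11:15]
pos 16 'a': at 3 (fail-walked)  emit P0@[16:16]
pos 17 'c': at 0 (fail-walked)
pos 18 'b': at 2
pos 19 'c': at 8  emit P2@[18:19]
pos 20 'c': at 0 (fail-walked)
pos 21 'b': at 2
pos 22 'c': at 8  emit P2@[21:22]
pos 23 'a': at 1 (fail-walked)  emit P0@[23:23]
pos 24 'a': at 1 (fail-walked)  emit P0@[24:24]
pos 25 'b': at 2 (fail-walked)
pos 26 'b': at 2 (fail-walked)
pos 27 'a': at 3  emit P0@[27:27]
pos 28 'd': at 4
pos 29 'b': at 5
pos 30 'a': at 6  emit P0@[30:30]
pos 31 'b': at 7  emit P1@[26:31],P3@[27:31]
pos 32 'b': at 2 (fail-walked)
pos 33 'c': at 8  emit P2@[32:33]
pos 34 'b': at 2 (fail-walked)
pos 35 'a': at 3  emit P0@[35:35]
pos 36 'd': at 4
pos 37 'b': at 5
pos 38 'a': at 6  emit P0@[38:38]
pos 39 'b': at 7  emit P1@[34:39],P3@[35:39]
pos 40 'c': at 8 (fail-walked)  emit P2@[39:40]
pos 41 'b': at 2 (fail-walked)
pos 42 'd': at 0 (fail-walked)
pos 43 'b': at 2

Result: [[2,2],[4,0],[7,0],[8,1],[8,3],[9,2],[11,0],[14,0],[15,3],[16,0],[19,2],[22,2],[23,0],[24,0],[27,0],[30,0],[31,1],[31,3],[33,2],[35,0],[38,0],[39,1],[39,3],[40,2]]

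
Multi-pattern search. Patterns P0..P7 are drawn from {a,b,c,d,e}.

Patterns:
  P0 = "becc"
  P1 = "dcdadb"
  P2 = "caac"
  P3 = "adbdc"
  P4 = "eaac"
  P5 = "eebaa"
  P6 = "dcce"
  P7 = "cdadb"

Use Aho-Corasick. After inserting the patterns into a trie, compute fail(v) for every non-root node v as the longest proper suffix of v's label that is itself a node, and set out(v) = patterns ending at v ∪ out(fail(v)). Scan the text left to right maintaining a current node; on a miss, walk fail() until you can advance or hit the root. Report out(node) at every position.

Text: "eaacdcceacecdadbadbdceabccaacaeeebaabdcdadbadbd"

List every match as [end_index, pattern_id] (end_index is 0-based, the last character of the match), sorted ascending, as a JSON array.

Build:
Trie nodes:
  0='ε' goto a→15 b→1 c→11 d→5 e→20
  1='b' goto e→2
  2='be' goto c→3
  3='bec' goto c→4
  4='becc' goto ·  [P0 ends]
  5='d' goto c→6
  6='dc' goto c→28 d→7
  7='dcd' goto a→8
  8='dcda' goto d→9
  9='dcdad' goto b→10
  10='dcdadb' goto ·  [P1 ends]
  11='c' goto a→12 d→30
  12='ca' goto a→13
  13='caa' goto c→14
  14='caac' goto ·  [P2 ends]
  15='a' goto d→16
  16='ad' goto b→17
  17='adb' goto d→18
  18='adbd' goto c→19
  19='adbdc' goto ·  [P3 ends]
  20='e' goto a→21 e→24
  21='ea' goto a→22
  22='eaa' goto c→23
  23='eaac' goto ·  [P4 ends]
  24='ee' goto b→25
  25='eeb' goto a→26
  26='eeba' goto a→27
  27='eebaa' goto ·  [P5 ends]
  28='dcc' goto e→29
  29='dcce' goto ·  [P6 ends]
  30='cd' goto a→31
  31='cda' goto d→32
  32='cdad' goto b→33
  33='cdadb' goto ·  [P7 ends]

BFS fail/out derivation:
  n1('b'): parent n0 fail=0; on 'b' 0 → fail=0;  out ∅∪∅=∅
  n5('d'): parent n0 fail=0; on 'd' 0 → fail=0;  out ∅∪∅=∅
  n11('c'): parent n0 fail=0; on 'c' 0 → fail=0;  out ∅∪∅=∅
  n15('a'): parent n0 fail=0; on 'a' 0 → fail=0;  out ∅∪∅=∅
  n20('e'): parent n0 fail=0; on 'e' 0 → fail=0;  out ∅∪∅=∅
  n2('be'): parent n1 fail=0; on 'e' 0 → fail=20;  out ∅∪∅=∅
  n6('dc'): parent n5 fail=0; on 'c' 0 → fail=11;  out ∅∪∅=∅
  n12('ca'): parent n11 fail=0; on 'a' 0 → fail=15;  out ∅∪∅=∅
  n16('ad'): parent n15 fail=0; on 'd' 0 → fail=5;  out ∅∪∅=∅
  n21('ea'): parent n20 fail=0; on 'a' 0 → fail=15;  out ∅∪∅=∅
  n24('ee'): parent n20 fail=0; on 'e' 0 → fail=20;  out ∅∪∅=∅
  n30('cd'): parent n11 fail=0; on 'd' 0 → fail=5;  out ∅∪∅=∅
  n3('bec'): parent n2 fail=20; on 'c' 20→0 → fail=11;  out ∅∪∅=∅
  n7('dcd'): parent n6 fail=11; on 'd' 11 → fail=30;  out ∅∪∅=∅
  n13('caa'): parent n12 fail=15; on 'a' 15→0 → fail=15;  out ∅∪∅=∅
  n17('adb'): parent n16 fail=5; on 'b' 5→0 → fail=1;  out ∅∪∅=∅
  n22('eaa'): parent n21 fail=15; on 'a' 15→0 → fail=15;  out ∅∪∅=∅
  n25('eeb'): parent n24 fail=20; on 'b' 20→0 → fail=1;  out ∅∪∅=∅
  n28('dcc'): parent n6 fail=11; on 'c' 11→0 → fail=11;  out ∅∪∅=∅
  n31('cda'): parent n30 fail=5; on 'a' 5→0 → fail=15;  out ∅∪∅=∅
  n4('becc'): parent n3 fail=11; on 'c' 11→0 → fail=11;  out {0}∪∅={0}
  n8('dcda'): parent n7 fail=30; on 'a' 30 → fail=31;  out ∅∪∅=∅
  n14('caac'): parent n13 fail=15; on 'c' 15→0 → fail=11;  out {2}∪∅={2}
  n18('adbd'): parent n17 fail=1; on 'd' 1→0 → fail=5;  out ∅∪∅=∅
  n23('eaac'): parent n22 fail=15; on 'c' 15→0 → fail=11;  out {4}∪∅={4}
  n26('eeba'): parent n25 fail=1; on 'a' 1→0 → fail=15;  out ∅∪∅=∅
  n29('dcce'): parent n28 fail=11; on 'e' 11→0 → fail=20;  out {6}∪∅={6}
  n32('cdad'): parent n31 fail=15; on 'd' 15 → fail=16;  out ∅∪∅=∅
  n9('dcdad'): parent n8 fail=31; on 'd' 31 → fail=32;  out ∅∪∅=∅
  n19('adbdc'): parent n18 fail=5; on 'c' 5 → fail=6;  out {3}∪∅={3}
  n27('eebaa'): parent n26 fail=15; on 'a' 15→0 → fail=15;  out {5}∪∅={5}
  n33('cdadb'): parent n32 fail=16; on 'b' 16 → fail=17;  out {7}∪∅={7}
  n10('dcdadb'): parent n9 fail=32; on 'b' 32 → fail=33;  out {1}∪{7}={1,7}

Run:
pos 0 'e': at 20
pos 1 'a': at 21
pos 2 'a': at 22
pos 3 'c': at 23  → match P4@[0:3]
pos 4 'd': at 30 ·f
pos 5 'c': at 6 ·f
pos 6 'c': at 28
pos 7 'e': at 29  → match P6@[4:7]
pos 8 'a': at 21 ·f
pos 9 'c': at 11 ·f
pos 10 'e': at 20 ·f
pos 11 'c': at 11 ·f
pos 12 'd': at 30
pos 13 'a': at 31
pos 14 'd': at 32
pos 15 'b': at 33  → match P7@[11:15]
pos 16 'a': at 15 ·f
pos 17 'd': at 16
pos 18 'b': at 17
pos 19 'd': at 18
pos 20 'c': at 19  → match P3@[16:20]
pos 21 'e': at 20 ·f
pos 22 'a': at 21
pos 23 'b': at 1 ·f
pos 24 'c': at 11 ·f
pos 25 'c': at 11 ·f
pos 26 'a': at 12
pos 27 'a': at 13
pos 28 'c': at 14  → match P2@[25:28]
pos 29 'a': at 12 ·f
pos 30 'e': at 20 ·f
pos 31 'e': at 24
pos 32 'e': at 24 ·f
pos 33 'b': at 25
pos 34 'a': at 26
pos 35 'a': at 27  → match P5@[31:35]
pos 36 'b': at 1 ·f
pos 37 'd': at 5 ·f
pos 38 'c': at 6
pos 39 'd': at 7
pos 40 'a': at 8
pos 41 'd': at 9
pos 42 'b': at 10  → match P1@[37:42],P7@[38:42]
pos 43 'a': at 15 ·f
pos 44 'd': at 16
pos 45 'b': at 17
pos 46 'd': at 18

All matches (sorted): [[3,4],[7,6],[15,7],[20,3],[28,2],[35,5],[42,1],[42,7]]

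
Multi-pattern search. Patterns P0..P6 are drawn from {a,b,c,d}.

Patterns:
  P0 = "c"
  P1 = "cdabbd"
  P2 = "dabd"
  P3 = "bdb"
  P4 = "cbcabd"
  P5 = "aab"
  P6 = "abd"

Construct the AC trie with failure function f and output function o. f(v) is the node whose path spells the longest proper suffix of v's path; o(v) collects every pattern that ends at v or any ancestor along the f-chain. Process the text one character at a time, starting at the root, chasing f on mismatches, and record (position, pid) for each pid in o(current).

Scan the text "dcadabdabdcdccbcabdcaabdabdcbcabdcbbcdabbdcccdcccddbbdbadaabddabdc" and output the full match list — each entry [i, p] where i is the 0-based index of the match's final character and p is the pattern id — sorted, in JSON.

Construct AC machine:
Trie (insert patterns):
  n0 'ε': a→19 b→11 c→1 d→7
  n1 'c': b→14 d→2  ←P0
  n2 'cd': a→3
  n3 'cda': b→4
  n4 'cdab': b→5
  n5 'cdabb': d→6
  n6 'cdabbd': ·  ←P1
  n7 'd': a→8
  n8 'da': b→9
  n9 'dab': d→10
  n10 'dabd': ·  ←P2
  n11 'b': d→12
  n12 'bd': b→13
  n13 'bdb': ·  ←P3
  n14 'cb': c→15
  n15 'cbc': a→16
  n16 'cbca': b→17
  n17 'cbcab': d→18
  n18 'cbcabd': ·  ←P4
  n19 'a': a→20 b→22
  n20 'aa': b→21
  n21 'aab': ·  ←P5
  n22 'ab': d→23
  n23 'abd': ·  ←P6

Failure links (BFS by depth):
  fail(1) 'c': from fail(0)=0 chase 'c': 0 ⇒ 0;  out={0}∪out(0)={0}
  fail(7) 'd': from fail(0)=0 chase 'd': 0 ⇒ 0;  out=∅∪out(0)=∅
  fail(11) 'b': from fail(0)=0 chase 'b': 0 ⇒ 0;  out=∅∪out(0)=∅
  fail(19) 'a': from fail(0)=0 chase 'a': 0 ⇒ 0;  out=∅∪out(0)=∅
  fail(2) 'cd': from fail(1)=0 chase 'd': 0 ⇒ 7;  out=∅∪out(7)=∅
  fail(8) 'da': from fail(7)=0 chase 'a': 0 ⇒ 19;  out=∅∪out(19)=∅
  fail(12) 'bd': from fail(11)=0 chase 'd': 0 ⇒ 7;  out=∅∪out(7)=∅
  fail(14) 'cb': from fail(1)=0 chase 'b': 0 ⇒ 11;  out=∅∪out(11)=∅
  fail(20) 'aa': from fail(19)=0 chase 'a': 0 ⇒ 19;  out=∅∪out(19)=∅
  fail(22) 'ab': from fail(19)=0 chase 'b': 0 ⇒ 11;  out=∅∪out(11)=∅
  fail(3) 'cda': from fail(2)=7 chase 'a': 7 ⇒ 8;  out=∅∪out(8)=∅
  fail(9) 'dab': from fail(8)=19 chase 'b': 19 ⇒ 22;  out=∅∪out(22)=∅
  fail(13) 'bdb': from fail(12)=7 chase 'b': 7→0 ⇒ 11;  out={3}∪out(11)={3}
  fail(15) 'cbc': from fail(14)=11 chase 'c': 11→0 ⇒ 1;  out=∅∪out(1)={0}
  fail(21) 'aab': from fail(20)=19 chase 'b': 19 ⇒ 22;  out={5}∪out(22)={5}
  fail(23) 'abd': from fail(22)=11 chase 'd': 11 ⇒ 12;  out={6}∪out(12)={6}
  fail(4) 'cdab': from fail(3)=8 chase 'b': 8 ⇒ 9;  out=∅∪out(9)=∅
  fail(10) 'dabd': from fail(9)=22 chase 'd': 22 ⇒ 23;  out={2}∪out(23)={2,6}
  fail(16) 'cbca': from fail(15)=1 chase 'a': 1→0 ⇒ 19;  out=∅∪out(19)=∅
  fail(5) 'cdabb': from fail(4)=9 chase 'b': 9→22→11→0 ⇒ 11;  out=∅∪out(11)=∅
  fail(17) 'cbcab': from fail(16)=19 chase 'b': 19 ⇒ 22;  out=∅∪out(22)=∅
  fail(6) 'cdabbd': from fail(5)=11 chase 'd': 11 ⇒ 12;  out={1}∪out(12)={1}
  fail(18) 'cbcabd': from fail(17)=22 chase 'd': 22 ⇒ 23;  out={4}∪out(23)={4,6}

Text stream:
i=0 'd': node 0→7
i=1 'c': node 7→1 (fail-walked)  ** P0@[1:1]
i=2 'a': node 1→19 (fail-walked)
i=3 'd': node 19→7 (fail-walked)
i=4 'a': node 7→8
i=5 'b': node 8→9
i=6 'd': node 9→10  ** P2@[3:6],P6@[4:6]
i=7 'a': node 10→8 (fail-walked)
i=8 'b': node 8→9
i=9 'd': node 9→10  ** P2@[6:9],P6@[7:9]
i=10 'c': node 10→1 (fail-walked)  ** P0@[10:10]
i=11 'd': node 1→2
i=12 'c': node 2→1 (fail-walked)  ** P0@[12:12]
i=13 'c': node 1→1 (fail-walked)  ** P0@[13:13]
i=14 'b': node 1→14
i=15 'c': node 14→15  ** P0@[15:15]
i=16 'a': node 15→16
i=17 'b': node 16→17
i=18 'd': node 17→18  ** P4@[13:18],P6@[16:18]
i=19 'c': node 18→1 (fail-walked)  ** P0@[19:19]
i=20 'a': node 1→19 (fail-walked)
i=21 'a': node 19→20
i=22 'b': node 20→21  ** P5@[20:22]
i=23 'd': node 21→23 (fail-walked)  ** P6@[21:23]
i=24 'a': node 23→8 (fail-walked)
i=25 'b': node 8→9
i=26 'd': node 9→10  ** P2@[23:26],P6@[24:26]
i=27 'c': node 10→1 (fail-walked)  ** P0@[27:27]
i=28 'b': node 1→14
i=29 'c': node 14→15  ** P0@[29:29]
i=30 'a': node 15→16
i=31 'b': node 16→17
i=32 'd': node 17→18  ** P4@[27:32],P6@[30:32]
i=33 'c': node 18→1 (fail-walked)  ** P0@[33:33]
i=34 'b': node 1→14
i=35 'b': node 14→11 (fail-walked)
i=36 'c': node 11→1 (fail-walked)  ** P0@[36:36]
i=37 'd': node 1→2
i=38 'a': node 2→3
i=39 'b': node 3→4
i=40 'b': node 4→5
i=41 'd': node 5→6  ** P1@[36:41]
i=42 'c': node 6→1 (fail-walked)  ** P0@[42:42]
i=43 'c': node 1→1 (fail-walked)  ** P0@[43:43]
i=44 'c': node 1→1 (fail-walked)  ** P0@[44:44]
i=45 'd': node 1→2
i=46 'c': node 2→1 (fail-walked)  ** P0@[46:46]
i=47 'c': node 1→1 (fail-walked)  ** P0@[47:47]
i=48 'c': node 1→1 (fail-walked)  ** P0@[48:48]
i=49 'd': node 1→2
i=50 'd': node 2→7 (fail-walked)
i=51 'b': node 7→11 (fail-walked)
i=52 'b': node 11→11 (fail-walked)
i=53 'd': node 11→12
i=54 'b': node 12→13  ** P3@[52:54]
i=55 'a': node 13→19 (fail-walked)
i=56 'd': node 19→7 (fail-walked)
i=57 'a': node 7→8
i=58 'a': node 8→20 (fail-walked)
i=59 'b': node 20→21  ** P5@[57:59]
i=60 'd': node 21→23 (fail-walked)  ** P6@[58:60]
i=61 'd': node 23→7 (fail-walked)
i=62 'a': node 7→8
i=63 'b': node 8→9
i=64 'd': node 9→10  ** P2@[61:64],P6@[62:64]
i=65 'c': node 10→1 (fail-walked)  ** P0@[65:65]

Result: [[1,0],[6,2],[6,6],[9,2],[9,6],[10,0],[12,0],[13,0],[15,0],[18,4],[18,6],[19,0],[22,5],[23,6],[26,2],[26,6],[27,0],[29,0],[32,4],[32,6],[33,0],[36,0],[41,1],[42,0],[43,0],[44,0],[46,0],[47,0],[48,0],[54,3],[59,5],[60,6],[64,2],[64,6],[65,0]]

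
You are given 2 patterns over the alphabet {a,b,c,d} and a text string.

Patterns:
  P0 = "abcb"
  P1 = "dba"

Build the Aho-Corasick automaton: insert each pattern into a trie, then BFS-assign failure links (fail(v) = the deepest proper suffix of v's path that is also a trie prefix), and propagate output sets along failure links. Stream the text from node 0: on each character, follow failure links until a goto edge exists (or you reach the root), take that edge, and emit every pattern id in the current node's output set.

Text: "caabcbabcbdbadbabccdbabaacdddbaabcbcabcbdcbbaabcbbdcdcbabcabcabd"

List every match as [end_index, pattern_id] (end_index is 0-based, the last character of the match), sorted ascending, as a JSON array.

Build automaton:
Trie nodes:
  n0 'ε': a→1 d→5
  n1 'a': b→2
  n2 'ab': c→3
  n3 'abc': b→4
  n4 'abcb': ·  ←P0
  n5 'd': b→6
  n6 'db': a→7
  n7 'dba': ·  ←P1

Failure links (BFS by depth):
  fail(1) 'a': from fail(0)=0 chase 'a': 0 ⇒ 0;  out=∅∪out(0)=∅
  fail(5) 'd': from fail(0)=0 chase 'd': 0 ⇒ 0;  out=∅∪out(0)=∅
  fail(2) 'ab': from fail(1)=0 chase 'b': 0 ⇒ 0;  out=∅∪out(0)=∅
  fail(6) 'db': from fail(5)=0 chase 'b': 0 ⇒ 0;  out=∅∪out(0)=∅
  fail(3) 'abc': from fail(2)=0 chase 'c': 0 ⇒ 0;  out=∅∪out(0)=∅
  fail(7) 'dba': from fail(6)=0 chase 'a': 0 ⇒ 1;  out={1}∪out(1)={1}
  fail(4) 'abcb': from fail(3)=0 chase 'b': 0 ⇒ 0;  out={0}∪out(0)={0}

Text stream:
pos 0 'c': at 0
pos 1 'a': at 1
pos 2 'a': at 1 (fail-walked)
pos 3 'b': at 2
pos 4 'c': at 3
pos 5 'b': at 4  emit P0@[2:5]
pos 6 'a': at 1 (fail-walked)
pos 7 'b': at 2
pos 8 'c': at 3
pos 9 'b': at 4  emit P0@[6:9]
pos 10 'd': at 5 (fail-walked)
pos 11 'b': at 6
pos 12 'a': at 7  emit P1@[10:12]
pos 13 'd': at 5 (fail-walked)
pos 14 'b': at 6
pos 15 'a': at 7  emit P1@[13:15]
pos 16 'b': at 2 (fail-walked)
pos 17 'c': at 3
pos 18 'c': at 0 (fail-walked)
pos 19 'd': at 5
pos 20 'b': at 6
pos 21 'a': at 7  emit P1@[19:21]
pos 22 'b': at 2 (fail-walked)
pos 23 'a': at 1 (fail-walked)
pos 24 'a': at 1 (fail-walked)
pos 25 'c': at 0 (fail-walked)
pos 26 'd': at 5
pos 27 'd': at 5 (fail-walked)
pos 28 'd': at 5 (fail-walked)
pos 29 'b': at 6
pos 30 'a': at 7  emit P1@[28:30]
pos 31 'a': at 1 (fail-walked)
pos 32 'b': at 2
pos 33 'c': at 3
pos 34 'b': at 4  emit P0@[31:34]
pos 35 'c': at 0 (fail-walked)
pos 36 'a': at 1
pos 37 'b': at 2
pos 38 'c': at 3
pos 39 'b': at 4  emit P0@[36:39]
pos 40 'd': at 5 (fail-walked)
pos 41 'c': at 0 (fail-walked)
pos 42 'b': at 0
pos 43 'b': at 0
pos 44 'a': at 1
pos 45 'a': at 1 (fail-walked)
pos 46 'b': at 2
pos 47 'c': at 3
pos 48 'b': at 4  emit P0@[45:48]
pos 49 'b': at 0 (fail-walked)
pos 50 'd': at 5
pos 51 'c': at 0 (fail-walked)
pos 52 'd': at 5
pos 53 'c': at 0 (fail-walked)
pos 54 'b': at 0
pos 55 'a': at 1
pos 56 'b': at 2
pos 57 'c': at 3
pos 58 'a': at 1 (fail-walked)
pos 59 'b': at 2
pos 60 'c': at 3
pos 61 'a': at 1 (fail-walked)
pos 62 'b': at 2
pos 63 'd': at 5 (fail-walked)

Result: [[5,0],[9,0],[12,1],[15,1],[21,1],[30,1],[34,0],[39,0],[48,0]]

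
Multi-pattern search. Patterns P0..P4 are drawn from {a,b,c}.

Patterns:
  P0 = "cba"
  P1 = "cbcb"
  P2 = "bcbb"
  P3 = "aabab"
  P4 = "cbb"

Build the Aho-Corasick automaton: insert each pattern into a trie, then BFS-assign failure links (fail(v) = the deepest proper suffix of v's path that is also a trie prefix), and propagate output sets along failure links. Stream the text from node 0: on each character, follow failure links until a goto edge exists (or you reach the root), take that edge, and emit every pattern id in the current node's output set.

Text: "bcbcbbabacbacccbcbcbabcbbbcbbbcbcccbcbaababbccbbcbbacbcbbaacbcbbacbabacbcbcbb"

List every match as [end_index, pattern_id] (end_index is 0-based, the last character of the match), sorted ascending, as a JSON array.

Construct AC machine:
Trie (insert patterns):
  n0 'ε': a→10 b→6 c→1
  n1 'c': b→2
  n2 'cb': a→3 b→15 c→4
  n3 'cba': ·  [P0 ends]
  n4 'cbc': b→5
  n5 'cbcb': ·  [P1 ends]
  n6 'b': c→7
  n7 'bc': b→8
  n8 'bcb': b→9
  n9 'bcbb': ·  [P2 ends]
  n10 'a': a→11
  n11 'aa': b→12
  n12 'aab': a→13
  n13 'aaba': b→14
  n14 'aabab': ·  [P3 ends]
  n15 'cbb': ·  [P4 ends]

Failure links (BFS by depth):
  n1('c'): parent n0 fail=0; on 'c' 0 → fail=0;  out ∅∪∅=∅
  n6('b'): parent n0 fail=0; on 'b' 0 → fail=0;  out ∅∪∅=∅
  n10('a'): parent n0 fail=0; on 'a' 0 → fail=0;  out ∅∪∅=∅
  n2('cb'): parent n1 fail=0; on 'b' 0 → fail=6;  out ∅∪∅=∅
  n7('bc'): parent n6 fail=0; on 'c' 0 → fail=1;  out ∅∪∅=∅
  n11('aa'): parent n10 fail=0; on 'a' 0 → fail=10;  out ∅∪∅=∅
  n3('cba'): parent n2 fail=6; on 'a' 6→0 → fail=10;  out {0}∪∅={0}
  n4('cbc'): parent n2 fail=6; on 'c' 6 → fail=7;  out ∅∪∅=∅
  n8('bcb'): parent n7 fail=1; on 'b' 1 → fail=2;  out ∅∪∅=∅
  n12('aab'): parent n11 fail=10; on 'b' 10→0 → fail=6;  out ∅∪∅=∅
  n15('cbb'): parent n2 fail=6; on 'b' 6→0 → fail=6;  out {4}∪∅={4}
  n5('cbcb'): parent n4 fail=7; on 'b' 7 → fail=8;  out {1}∪∅={1}
  n9('bcbb'): parent n8 fail=2; on 'b' 2 → fail=15;  out {2}∪{4}={2,4}
  n13('aaba'): parent n12 fail=6; on 'a' 6→0 → fail=10;  out ∅∪∅=∅
  n14('aabab'): parent n13 fail=10; on 'b' 10→0 → fail=6;  out {3}∪∅={3}

Run:
i=0 'b': node 0→6
i=1 'c': node 6→7
i=2 'b': node 7→8
i=3 'c': node 8→4 ·f
i=4 'b': node 4→5  emit P1@[1:4]
i=5 'b': node 5→9 ·f  emit P2@[2:5],P4@[3:5]
i=6 'a': node 9→10 ·f
i=7 'b': node 10→6 ·f
i=8 'a': node 6→10 ·f
i=9 'c': node 10→1 ·f
i=10 'b': node 1→2
i=11 'a': node 2→3  emit P0@[9:11]
i=12 'c': node 3→1 ·f
i=13 'c': node 1→1 ·f
i=14 'c': node 1→1 ·f
i=15 'b': node 1→2
i=16 'c': node 2→4
i=17 'b': node 4→5  emit P1@[14:17]
i=18 'c': node 5→4 ·f
i=19 'b': node 4→5  emit P1@[16:19]
i=20 'a': node 5→3 ·f  emit P0@[18:20]
i=21 'b': node 3→6 ·f
i=22 'c': node 6→7
i=23 'b': node 7→8
i=24 'b': node 8→9  emit P2@[21:24],P4@[22:24]
i=25 'b': node 9→6 ·f
i=26 'c': node 6→7
i=27 'b': node 7→8
i=28 'b': node 8→9  emit P2@[25:28],P4@[26:28]
i=29 'b': node 9→6 ·f
i=30 'c': node 6→7
i=31 'b': node 7→8
i=32 'c': node 8→4 ·f
i=33 'c': node 4→1 ·f
i=34 'c': node 1→1 ·f
i=35 'b': node 1→2
i=36 'c': node 2→4
i=37 'b': node 4→5  emit P1@[34:37]
i=38 'a': node 5→3 ·f  emit P0@[36:38]
i=39 'a': node 3→11 ·f
i=40 'b': node 11→12
i=41 'a': node 12→13
i=42 'b': node 13→14  emit P3@[38:42]
i=43 'b': node 14→6 ·f
i=44 'c': node 6→7
i=45 'c': node 7→1 ·f
i=46 'b': node 1→2
i=47 'b': node 2→15  emit P4@[45:47]
i=48 'c': node 15→7 ·f
i=49 'b': node 7→8
i=50 'b': node 8→9  emit P2@[47:50],P4@[48:50]
i=51 'a': node 9→10 ·f
i=52 'c': node 10→1 ·f
i=53 'b': node 1→2
i=54 'c': node 2→4
i=55 'b': node 4→5  emit P1@[52:55]
i=56 'b': node 5→9 ·f  emit P2@[53:56],P4@[54:56]
i=57 'a': node 9→10 ·f
i=58 'a': node 10→11
i=59 'c': node 11→1 ·f
i=60 'b': node 1→2
i=61 'c': node 2→4
i=62 'b': node 4→5  emit P1@[59:62]
i=63 'b': node 5→9 ·f  emit P2@[60:63],P4@[61:63]
i=64 'a': node 9→10 ·f
i=65 'c': node 10→1 ·f
i=66 'b': node 1→2
i=67 'a': node 2→3  emit P0@[65:67]
i=68 'b': node 3→6 ·f
i=69 'a': node 6→10 ·f
i=70 'c': node 10→1 ·f
i=71 'b': node 1→2
i=72 'c': node 2→4
i=73 'b': node 4→5  emit P1@[70:73]
i=74 'c': node 5→4 ·f
i=75 'b': node 4→5  emit P1@[72:75]
i=76 'b': node 5→9 ·f  emit P2@[73:76],P4@[74:76]

Matches: [[4,1],[5,2],[5,4],[11,0],[17,1],[19,1],[20,0],[24,2],[24,4],[28,2],[28,4],[37,1],[38,0],[42,3],[47,4],[50,2],[50,4],[55,1],[56,2],[56,4],[62,1],[63,2],[63,4],[67,0],[73,1],[75,1],[76,2],[76,4]]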